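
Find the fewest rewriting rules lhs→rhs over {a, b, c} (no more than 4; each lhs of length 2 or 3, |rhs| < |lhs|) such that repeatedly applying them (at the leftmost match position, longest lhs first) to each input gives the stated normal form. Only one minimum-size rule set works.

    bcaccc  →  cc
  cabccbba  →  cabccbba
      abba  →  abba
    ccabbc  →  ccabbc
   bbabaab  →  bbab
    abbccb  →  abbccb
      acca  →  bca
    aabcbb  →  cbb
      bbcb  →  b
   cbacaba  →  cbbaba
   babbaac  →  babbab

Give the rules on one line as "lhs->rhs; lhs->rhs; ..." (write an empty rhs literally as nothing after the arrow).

aab->; ac->b; bcb->

  | bcaccc => bcbcc => cc
  | cabccbba
  | abba
  | ccabbc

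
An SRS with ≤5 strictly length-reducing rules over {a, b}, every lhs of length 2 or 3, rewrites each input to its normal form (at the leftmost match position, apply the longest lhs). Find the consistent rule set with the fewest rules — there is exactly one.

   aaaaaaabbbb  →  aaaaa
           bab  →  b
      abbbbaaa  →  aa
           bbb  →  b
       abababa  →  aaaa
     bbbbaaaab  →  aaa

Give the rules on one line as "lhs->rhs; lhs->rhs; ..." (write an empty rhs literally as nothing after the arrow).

ab->a; abb->; ba->; bb->b

  | aaaaaaabbbb => aaaaaabb => aaaaa
  | bab => b
  | abbbbaaa => bbaaa => baaa => aa
  | bbb => bb => b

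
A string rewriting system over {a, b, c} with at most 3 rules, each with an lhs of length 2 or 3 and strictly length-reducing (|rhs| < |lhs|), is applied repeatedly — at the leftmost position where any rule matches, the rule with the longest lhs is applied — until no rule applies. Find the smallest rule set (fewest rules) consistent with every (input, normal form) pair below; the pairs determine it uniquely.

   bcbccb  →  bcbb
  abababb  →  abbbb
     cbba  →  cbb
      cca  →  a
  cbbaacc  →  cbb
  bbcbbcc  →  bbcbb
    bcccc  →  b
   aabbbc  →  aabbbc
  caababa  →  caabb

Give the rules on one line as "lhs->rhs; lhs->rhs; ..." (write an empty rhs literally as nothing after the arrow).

  | bcbccb => bcbb
  | abababb => abbabb => abbbb
  | cbba => cbb
  | cca => a

ba->b; cc->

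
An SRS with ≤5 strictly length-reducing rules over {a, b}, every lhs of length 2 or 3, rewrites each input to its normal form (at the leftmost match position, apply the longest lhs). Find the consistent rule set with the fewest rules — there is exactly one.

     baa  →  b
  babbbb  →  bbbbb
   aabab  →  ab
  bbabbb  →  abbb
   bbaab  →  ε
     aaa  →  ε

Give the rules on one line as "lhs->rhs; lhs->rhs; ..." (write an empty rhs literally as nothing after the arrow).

  | baa => ba => b
  | babbbb => bbbbb
  | aabab => ab
  | bbabbb => abbb

aaa->; aab->; ba->b; bba->a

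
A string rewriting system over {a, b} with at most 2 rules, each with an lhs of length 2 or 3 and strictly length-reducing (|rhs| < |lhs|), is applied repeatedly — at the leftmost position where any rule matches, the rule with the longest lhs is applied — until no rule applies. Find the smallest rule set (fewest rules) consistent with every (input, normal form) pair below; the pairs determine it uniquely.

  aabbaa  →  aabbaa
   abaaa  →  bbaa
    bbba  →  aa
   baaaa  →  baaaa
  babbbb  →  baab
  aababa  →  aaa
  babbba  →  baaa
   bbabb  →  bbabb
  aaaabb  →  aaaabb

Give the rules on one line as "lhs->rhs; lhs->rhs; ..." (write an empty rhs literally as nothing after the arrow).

aba->bb; bbb->a

  | aabbaa
  | abaaa => bbaa
  | bbba => aa
  | baaaa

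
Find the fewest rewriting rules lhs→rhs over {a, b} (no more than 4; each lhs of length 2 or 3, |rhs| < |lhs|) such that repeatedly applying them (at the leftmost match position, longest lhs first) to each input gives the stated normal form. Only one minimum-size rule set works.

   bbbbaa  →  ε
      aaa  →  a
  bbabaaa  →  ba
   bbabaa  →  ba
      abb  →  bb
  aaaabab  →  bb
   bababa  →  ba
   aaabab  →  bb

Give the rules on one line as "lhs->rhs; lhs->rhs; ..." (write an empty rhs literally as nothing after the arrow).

aa->a; ab->b; bba->

  | bbbbaa => bba => ε
  | aaa => aa => a
  | bbabaaa => baaa => baa => ba
  | bbabaa => baa => ba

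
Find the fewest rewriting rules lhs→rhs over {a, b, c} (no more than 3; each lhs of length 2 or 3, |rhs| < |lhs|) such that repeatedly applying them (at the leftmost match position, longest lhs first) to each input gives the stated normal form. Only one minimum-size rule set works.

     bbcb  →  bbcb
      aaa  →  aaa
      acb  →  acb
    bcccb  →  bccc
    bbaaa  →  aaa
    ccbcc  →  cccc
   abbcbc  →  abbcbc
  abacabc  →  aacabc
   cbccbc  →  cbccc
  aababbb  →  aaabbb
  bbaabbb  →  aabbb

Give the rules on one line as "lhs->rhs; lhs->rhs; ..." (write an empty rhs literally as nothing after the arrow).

  | bbcb
  | aaa
  | acb
  | bcccb => bccc

ba->a; ccb->cc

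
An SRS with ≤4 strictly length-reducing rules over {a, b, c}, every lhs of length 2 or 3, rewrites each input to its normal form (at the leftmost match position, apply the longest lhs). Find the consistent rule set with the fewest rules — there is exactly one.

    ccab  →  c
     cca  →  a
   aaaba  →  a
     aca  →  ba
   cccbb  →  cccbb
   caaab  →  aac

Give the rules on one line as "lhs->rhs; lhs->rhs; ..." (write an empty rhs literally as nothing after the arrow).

ab->c; aca->ba; ca->a

  | ccab => cab => ab => c
  | cca => ca => a
  | aaaba => aaca => aba => ca => a
  | aca => ba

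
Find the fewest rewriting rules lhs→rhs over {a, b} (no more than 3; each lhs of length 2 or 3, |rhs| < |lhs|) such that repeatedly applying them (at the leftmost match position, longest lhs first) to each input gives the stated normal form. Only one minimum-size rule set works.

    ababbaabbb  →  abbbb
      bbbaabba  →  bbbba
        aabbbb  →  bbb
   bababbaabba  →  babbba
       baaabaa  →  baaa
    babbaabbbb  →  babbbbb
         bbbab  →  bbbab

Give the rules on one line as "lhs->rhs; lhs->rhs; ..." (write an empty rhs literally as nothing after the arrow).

  | ababbaabbb => abbaabbb => abbbb
  | bbbaabba => bbbba
  | aabbbb => bbb
  | bababbaabba => babbaabba => babbba

aab->; aba->a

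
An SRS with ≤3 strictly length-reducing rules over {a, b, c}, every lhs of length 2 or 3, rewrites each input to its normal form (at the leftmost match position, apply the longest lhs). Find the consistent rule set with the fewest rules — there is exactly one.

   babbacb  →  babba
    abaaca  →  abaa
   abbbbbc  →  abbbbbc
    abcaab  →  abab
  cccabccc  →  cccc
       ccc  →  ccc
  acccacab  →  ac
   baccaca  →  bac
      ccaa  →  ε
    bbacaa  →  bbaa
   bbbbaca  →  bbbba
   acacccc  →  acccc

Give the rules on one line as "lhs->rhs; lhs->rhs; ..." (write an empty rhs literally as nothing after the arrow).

ca->; cb->

  | babbacb => babba
  | abaaca => abaa
  | abbbbbc
  | abcaab => abab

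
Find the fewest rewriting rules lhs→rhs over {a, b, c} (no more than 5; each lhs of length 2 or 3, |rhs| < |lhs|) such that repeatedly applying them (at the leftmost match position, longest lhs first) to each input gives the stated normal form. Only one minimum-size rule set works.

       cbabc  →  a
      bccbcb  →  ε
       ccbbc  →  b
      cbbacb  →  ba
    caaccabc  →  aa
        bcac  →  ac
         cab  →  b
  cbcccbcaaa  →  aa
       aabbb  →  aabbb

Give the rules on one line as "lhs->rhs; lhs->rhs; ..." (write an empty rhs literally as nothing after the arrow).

bc->; ca->; cb->; cc->

  | cbabc => abc => a
  | bccbcb => cbcb => cb => ε
  | ccbbc => bbc => b
  | cbbacb => bacb => ba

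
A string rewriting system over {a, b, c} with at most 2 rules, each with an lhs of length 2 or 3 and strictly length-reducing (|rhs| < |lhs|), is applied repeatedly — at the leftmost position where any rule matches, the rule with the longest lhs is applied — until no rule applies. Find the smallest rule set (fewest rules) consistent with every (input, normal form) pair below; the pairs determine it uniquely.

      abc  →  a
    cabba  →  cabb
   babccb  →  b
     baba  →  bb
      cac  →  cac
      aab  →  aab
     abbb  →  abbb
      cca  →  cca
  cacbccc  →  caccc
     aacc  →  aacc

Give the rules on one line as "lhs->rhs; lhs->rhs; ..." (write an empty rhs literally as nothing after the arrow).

  | abc => a
  | cabba => cabb
  | babccb => bbccb => bcb => b
  | baba => bba => bb

ba->b; bc->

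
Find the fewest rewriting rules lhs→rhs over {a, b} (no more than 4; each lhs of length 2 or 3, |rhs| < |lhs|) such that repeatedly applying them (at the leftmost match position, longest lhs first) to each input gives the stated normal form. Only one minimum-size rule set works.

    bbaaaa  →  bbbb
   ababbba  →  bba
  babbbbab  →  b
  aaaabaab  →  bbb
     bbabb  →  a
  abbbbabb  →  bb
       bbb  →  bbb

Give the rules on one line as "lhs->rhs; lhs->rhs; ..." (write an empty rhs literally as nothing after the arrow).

  | bbaaaa => bbbaa => bbbb
  | ababbba => aabba => bba
  | babbbbab => abbbab => abab => aa => b
  | aaaabaab => baabaab => bbaab => bbb

aa->b; aab->b; abb->a; bab->a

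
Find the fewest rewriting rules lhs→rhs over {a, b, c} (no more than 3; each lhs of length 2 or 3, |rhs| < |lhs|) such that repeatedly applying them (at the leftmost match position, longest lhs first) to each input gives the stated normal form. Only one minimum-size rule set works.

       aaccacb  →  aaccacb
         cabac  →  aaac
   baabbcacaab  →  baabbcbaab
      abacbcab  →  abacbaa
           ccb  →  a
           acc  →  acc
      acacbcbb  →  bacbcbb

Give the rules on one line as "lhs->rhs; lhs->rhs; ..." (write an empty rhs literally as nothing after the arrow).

aca->ba; cab->aa; ccb->a

  | aaccacb
  | cabac => aaac
  | baabbcacaab => baabbcbaab
  | abacbcab => abacbaa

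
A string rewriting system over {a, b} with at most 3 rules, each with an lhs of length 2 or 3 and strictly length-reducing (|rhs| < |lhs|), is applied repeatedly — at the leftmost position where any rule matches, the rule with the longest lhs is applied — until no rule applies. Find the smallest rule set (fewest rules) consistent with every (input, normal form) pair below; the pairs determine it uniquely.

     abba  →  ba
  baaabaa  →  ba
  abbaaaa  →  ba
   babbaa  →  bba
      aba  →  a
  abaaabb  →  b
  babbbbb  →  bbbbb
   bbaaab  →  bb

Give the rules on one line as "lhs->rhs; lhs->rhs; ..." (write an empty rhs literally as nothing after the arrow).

  | abba => ba
  | baaabaa => baabaa => babaa => baa => ba
  | abbaaaa => baaaa => baaa => baa => ba
  | babbaa => bbaa => bba

aa->a; ab->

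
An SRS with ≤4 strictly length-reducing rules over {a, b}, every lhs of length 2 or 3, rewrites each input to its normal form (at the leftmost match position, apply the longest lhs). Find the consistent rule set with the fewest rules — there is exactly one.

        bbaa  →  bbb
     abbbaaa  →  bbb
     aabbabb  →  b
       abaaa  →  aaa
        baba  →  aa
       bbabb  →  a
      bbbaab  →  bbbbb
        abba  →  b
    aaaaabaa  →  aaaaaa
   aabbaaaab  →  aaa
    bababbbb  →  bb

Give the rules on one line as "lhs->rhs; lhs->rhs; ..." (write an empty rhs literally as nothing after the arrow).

  | bbaa => bbb
  | abbbaaa => bbaaa => bbba => bbb
  | aabbabb => ababb => abb => b
  | abaaa => aaa

ab->; ba->b; baa->bb; bab->a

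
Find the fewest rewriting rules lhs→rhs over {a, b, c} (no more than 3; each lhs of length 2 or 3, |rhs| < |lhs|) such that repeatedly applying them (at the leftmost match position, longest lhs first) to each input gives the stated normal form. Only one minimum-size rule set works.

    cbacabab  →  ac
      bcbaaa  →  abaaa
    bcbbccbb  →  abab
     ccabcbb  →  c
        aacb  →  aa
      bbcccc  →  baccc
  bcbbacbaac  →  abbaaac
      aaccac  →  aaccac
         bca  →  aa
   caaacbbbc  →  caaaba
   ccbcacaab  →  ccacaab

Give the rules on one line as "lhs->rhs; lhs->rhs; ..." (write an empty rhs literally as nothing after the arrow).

  | cbacabab => acabab => acab => ac
  | bcbaaa => abaaa
  | bcbbccbb => abbccbb => abacbb => abab
  | ccabcbb => cccbb => ccb => c

bc->a; cab->c; cb->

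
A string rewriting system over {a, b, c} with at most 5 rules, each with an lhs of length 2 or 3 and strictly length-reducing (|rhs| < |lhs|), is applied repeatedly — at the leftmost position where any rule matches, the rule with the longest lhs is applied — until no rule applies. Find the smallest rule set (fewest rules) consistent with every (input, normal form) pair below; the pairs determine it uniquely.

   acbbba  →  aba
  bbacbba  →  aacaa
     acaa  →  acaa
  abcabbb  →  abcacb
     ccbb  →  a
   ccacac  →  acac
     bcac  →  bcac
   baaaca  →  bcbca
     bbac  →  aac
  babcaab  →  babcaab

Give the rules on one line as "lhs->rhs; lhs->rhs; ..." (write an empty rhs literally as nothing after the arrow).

aaa->cb; bb->a; bbb->cb; cc->

  | acbbba => accba => aba
  | bbacbba => aacbba => aacaa
  | acaa
  | abcabbb => abcacb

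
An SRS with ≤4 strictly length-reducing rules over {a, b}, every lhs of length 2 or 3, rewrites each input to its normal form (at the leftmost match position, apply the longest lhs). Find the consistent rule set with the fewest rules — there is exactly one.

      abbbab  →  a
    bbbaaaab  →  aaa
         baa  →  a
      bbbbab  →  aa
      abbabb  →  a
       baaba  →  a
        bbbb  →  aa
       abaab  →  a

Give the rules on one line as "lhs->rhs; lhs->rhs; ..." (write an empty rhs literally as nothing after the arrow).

aab->a; ba->; bb->a

  | abbbab => aabab => aab => a
  | bbbaaaab => abaaaab => aaaab => aaa
  | baa => a
  | bbbbab => abbab => aaab => aa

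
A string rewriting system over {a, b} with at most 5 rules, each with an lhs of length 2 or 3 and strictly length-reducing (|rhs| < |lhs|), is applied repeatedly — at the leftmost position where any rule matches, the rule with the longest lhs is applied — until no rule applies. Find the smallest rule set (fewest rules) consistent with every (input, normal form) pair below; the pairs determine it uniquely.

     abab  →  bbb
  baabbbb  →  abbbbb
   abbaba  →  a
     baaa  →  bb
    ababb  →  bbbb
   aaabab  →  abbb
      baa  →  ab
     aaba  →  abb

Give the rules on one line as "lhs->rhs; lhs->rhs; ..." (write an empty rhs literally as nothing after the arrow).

  | abab => bbb
  | baabbbb => abbbbb
  | abbaba => ababa => bbba => bba => ba => a
  | baaa => aba => bb

aaa->aa; aba->bb; ba->a; baa->ab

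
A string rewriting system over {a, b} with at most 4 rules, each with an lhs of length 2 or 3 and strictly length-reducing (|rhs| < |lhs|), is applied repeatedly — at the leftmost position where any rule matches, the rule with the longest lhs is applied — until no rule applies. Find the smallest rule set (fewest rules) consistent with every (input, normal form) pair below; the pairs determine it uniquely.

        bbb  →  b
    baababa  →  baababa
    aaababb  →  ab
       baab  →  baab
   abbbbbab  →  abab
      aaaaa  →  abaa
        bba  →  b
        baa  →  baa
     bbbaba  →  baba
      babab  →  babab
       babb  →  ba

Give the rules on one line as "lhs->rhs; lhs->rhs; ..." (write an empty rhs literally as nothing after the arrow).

  | bbb => b
  | baababa
  | aaababb => abbabb => abbb => ab
  | baab

aaa->ab; bb->; bba->b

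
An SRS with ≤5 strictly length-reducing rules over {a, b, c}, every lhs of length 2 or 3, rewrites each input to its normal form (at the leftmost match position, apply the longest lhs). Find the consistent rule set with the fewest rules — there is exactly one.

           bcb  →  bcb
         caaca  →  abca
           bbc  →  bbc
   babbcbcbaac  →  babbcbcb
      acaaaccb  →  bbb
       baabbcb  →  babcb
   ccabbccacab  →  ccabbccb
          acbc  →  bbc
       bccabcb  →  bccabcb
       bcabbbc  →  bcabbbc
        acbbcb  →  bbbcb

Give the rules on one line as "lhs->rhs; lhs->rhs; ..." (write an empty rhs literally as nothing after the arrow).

  | bcb
  | caaca => abca
  | bbc
  | babbcbcbaac => babbcbcac => babbcbcb

aab->a; ac->b; caa->ab; cba->c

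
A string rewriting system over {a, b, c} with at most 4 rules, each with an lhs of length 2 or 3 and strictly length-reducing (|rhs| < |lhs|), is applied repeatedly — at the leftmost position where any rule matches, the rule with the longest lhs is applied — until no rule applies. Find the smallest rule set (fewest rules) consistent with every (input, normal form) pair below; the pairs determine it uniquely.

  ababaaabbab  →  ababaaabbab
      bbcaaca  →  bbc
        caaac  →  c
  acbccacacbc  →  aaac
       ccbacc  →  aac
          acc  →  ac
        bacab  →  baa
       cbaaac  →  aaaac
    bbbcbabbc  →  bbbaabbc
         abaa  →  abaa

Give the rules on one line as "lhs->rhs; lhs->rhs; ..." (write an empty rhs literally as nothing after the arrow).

  | ababaaabbab
  | bbcaaca => bbcaca => bbcca => bbca => bbc
  | caaac => caac => cac => cc => c
  | acbccacacbc => aaccacacbc => aacacacbc => aaccacbc => aacacbc => aaccbc => aacbc => aaac

ca->c; cb->a; cc->c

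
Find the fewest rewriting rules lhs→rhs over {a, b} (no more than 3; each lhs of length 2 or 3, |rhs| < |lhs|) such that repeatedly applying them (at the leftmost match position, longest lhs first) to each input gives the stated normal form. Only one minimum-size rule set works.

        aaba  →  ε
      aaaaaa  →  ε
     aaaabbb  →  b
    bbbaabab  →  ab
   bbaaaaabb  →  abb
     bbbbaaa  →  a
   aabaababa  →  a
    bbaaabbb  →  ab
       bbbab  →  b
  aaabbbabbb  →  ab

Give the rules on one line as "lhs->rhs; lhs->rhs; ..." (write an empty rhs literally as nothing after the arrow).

  | aaba => ba => ε
  | aaaaaa => aaaa => aa => ε
  | aaaabbb => aabbb => bbb => b
  | bbbaabab => baabab => abab => ab

aa->; ba->; bbb->b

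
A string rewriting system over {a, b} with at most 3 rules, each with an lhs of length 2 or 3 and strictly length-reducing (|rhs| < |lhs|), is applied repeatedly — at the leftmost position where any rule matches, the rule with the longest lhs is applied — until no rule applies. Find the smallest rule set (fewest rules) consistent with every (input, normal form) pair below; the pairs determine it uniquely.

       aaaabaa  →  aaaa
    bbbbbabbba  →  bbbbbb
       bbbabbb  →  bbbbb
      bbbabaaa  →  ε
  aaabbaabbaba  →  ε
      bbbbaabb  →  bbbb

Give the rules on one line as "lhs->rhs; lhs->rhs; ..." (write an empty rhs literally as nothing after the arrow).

  | aaaabaa => aaaa
  | bbbbbabbba => bbbbbbba => bbbbbb
  | bbbabbb => bbbbb
  | bbbabaaa => bbbaaa => bbaa => ba => ε

aab->; ba->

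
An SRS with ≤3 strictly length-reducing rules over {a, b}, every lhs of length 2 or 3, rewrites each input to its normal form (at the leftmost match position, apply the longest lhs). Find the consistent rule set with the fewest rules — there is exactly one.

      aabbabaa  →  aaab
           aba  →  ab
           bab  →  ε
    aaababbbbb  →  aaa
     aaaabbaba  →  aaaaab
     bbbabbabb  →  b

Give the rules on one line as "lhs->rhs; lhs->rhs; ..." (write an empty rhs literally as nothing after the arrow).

  | aabbabaa => aaabaa => aaaba => aaab
  | aba => ab
  | bab => bb => ε
  | aaababbbbb => aaabbbbbb => aaabbbb => aaabb => aaa

ba->b; bb->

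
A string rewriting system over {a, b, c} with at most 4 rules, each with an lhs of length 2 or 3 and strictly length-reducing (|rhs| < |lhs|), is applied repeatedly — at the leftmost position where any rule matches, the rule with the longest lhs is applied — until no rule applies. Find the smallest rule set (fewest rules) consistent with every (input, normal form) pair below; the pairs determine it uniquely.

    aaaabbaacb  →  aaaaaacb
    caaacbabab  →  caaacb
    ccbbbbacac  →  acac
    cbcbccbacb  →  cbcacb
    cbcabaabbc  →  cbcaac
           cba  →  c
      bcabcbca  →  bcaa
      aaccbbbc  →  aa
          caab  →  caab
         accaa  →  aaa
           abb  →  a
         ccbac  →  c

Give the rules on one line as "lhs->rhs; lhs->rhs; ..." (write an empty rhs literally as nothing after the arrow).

abc->a; ba->; bb->; cc->

  | aaaabbaacb => aaaaaacb
  | caaacbabab => caaacbab => caaacb
  | ccbbbbacac => bbbbacac => bbacac => acac
  | cbcbccbacb => cbcbbacb => cbcacb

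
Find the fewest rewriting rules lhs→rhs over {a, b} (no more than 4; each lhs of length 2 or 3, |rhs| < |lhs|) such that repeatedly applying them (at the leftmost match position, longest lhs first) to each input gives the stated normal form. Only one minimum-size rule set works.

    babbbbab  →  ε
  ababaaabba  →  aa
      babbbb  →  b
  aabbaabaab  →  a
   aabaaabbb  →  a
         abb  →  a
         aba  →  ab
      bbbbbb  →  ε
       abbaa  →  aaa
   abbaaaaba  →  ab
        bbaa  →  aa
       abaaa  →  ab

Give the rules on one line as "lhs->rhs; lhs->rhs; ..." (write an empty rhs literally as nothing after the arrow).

aab->ab; ba->b; bb->

  | babbbbab => bbbbbab => bbbab => bab => bb => ε
  | ababaaabba => abbaaabba => aaaabba => aaabba => aabba => abba => aa
  | babbbb => bbbbb => bbb => b
  | aabbaabaab => abbaabaab => aaabaab => aabaab => abaab => abab => abb => a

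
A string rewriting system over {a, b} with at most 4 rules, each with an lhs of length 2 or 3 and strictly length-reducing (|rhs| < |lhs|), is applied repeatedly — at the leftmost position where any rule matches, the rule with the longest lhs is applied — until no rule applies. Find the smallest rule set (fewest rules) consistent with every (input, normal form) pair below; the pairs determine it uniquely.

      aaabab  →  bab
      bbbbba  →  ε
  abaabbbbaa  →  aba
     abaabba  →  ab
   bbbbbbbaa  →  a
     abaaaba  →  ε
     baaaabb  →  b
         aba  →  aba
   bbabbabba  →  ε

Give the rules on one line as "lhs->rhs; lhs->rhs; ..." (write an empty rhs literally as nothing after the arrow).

aa->; aaa->; aab->aa; bb->a

  | aaabab => bab
  | bbbbba => abbba => aaba => aaa => ε
  | abaabbbbaa => abaabbbaa => abaabbaa => abaabaa => abaaaa => aba
  | abaabba => abaaba => abaaa => ab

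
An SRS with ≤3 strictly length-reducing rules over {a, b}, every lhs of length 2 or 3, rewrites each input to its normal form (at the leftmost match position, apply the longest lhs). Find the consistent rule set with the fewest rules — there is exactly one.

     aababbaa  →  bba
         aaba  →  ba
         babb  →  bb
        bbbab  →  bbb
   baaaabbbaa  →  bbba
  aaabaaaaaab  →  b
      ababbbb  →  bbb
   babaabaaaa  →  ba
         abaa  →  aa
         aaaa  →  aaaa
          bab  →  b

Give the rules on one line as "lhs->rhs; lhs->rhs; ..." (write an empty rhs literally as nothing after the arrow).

  | aababbaa => babbaa => bbaa => bba
  | aaba => ba
  | babb => bb
  | bbbab => bbb

aab->b; ab->; baa->ba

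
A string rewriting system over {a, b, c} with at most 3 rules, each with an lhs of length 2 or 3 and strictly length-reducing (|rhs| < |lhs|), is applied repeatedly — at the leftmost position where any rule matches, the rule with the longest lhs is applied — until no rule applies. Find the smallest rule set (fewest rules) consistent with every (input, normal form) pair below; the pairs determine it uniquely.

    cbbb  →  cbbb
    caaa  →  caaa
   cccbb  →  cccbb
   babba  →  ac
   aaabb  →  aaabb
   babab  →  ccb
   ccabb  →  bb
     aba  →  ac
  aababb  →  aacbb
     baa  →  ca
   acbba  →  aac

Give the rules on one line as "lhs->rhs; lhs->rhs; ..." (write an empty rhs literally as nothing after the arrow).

ba->c; cbc->ac; cca->

  | cbbb
  | caaa
  | cccbb
  | babba => cbba => cbc => ac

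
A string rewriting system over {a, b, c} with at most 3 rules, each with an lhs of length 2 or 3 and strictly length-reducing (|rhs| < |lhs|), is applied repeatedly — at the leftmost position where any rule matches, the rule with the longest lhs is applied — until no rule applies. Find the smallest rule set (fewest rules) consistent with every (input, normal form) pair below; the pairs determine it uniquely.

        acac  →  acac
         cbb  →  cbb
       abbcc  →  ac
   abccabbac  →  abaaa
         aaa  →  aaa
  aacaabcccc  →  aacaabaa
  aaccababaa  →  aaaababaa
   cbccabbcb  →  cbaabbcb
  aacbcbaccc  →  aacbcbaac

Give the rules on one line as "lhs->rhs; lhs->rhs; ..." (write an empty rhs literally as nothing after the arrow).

  | acac
  | cbb
  | abbcc => abba => ac
  | abccabbac => abaabbac => abaacc => abaaa

bba->c; cc->a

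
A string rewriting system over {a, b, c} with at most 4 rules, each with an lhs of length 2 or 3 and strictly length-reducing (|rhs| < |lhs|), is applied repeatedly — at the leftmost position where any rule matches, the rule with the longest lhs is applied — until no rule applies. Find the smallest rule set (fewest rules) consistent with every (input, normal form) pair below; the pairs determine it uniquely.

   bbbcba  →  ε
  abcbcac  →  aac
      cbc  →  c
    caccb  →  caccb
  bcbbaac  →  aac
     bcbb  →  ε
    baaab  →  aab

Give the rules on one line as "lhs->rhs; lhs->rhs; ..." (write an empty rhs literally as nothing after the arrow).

  | bbbcba => bcba => ba => ε
  | abcbcac => abcac => aac
  | cbc => c
  | caccb

ba->; bb->; bc->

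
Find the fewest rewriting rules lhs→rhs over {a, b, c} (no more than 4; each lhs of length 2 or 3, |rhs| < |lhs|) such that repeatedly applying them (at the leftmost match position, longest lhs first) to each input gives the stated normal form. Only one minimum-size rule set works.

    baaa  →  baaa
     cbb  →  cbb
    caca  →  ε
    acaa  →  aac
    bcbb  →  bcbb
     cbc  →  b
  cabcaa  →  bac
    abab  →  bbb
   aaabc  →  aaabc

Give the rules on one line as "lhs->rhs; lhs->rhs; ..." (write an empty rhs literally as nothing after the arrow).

aba->bb; ca->; caa->ac; cbc->b

  | baaa
  | cbb
  | caca => ca => ε
  | acaa => aac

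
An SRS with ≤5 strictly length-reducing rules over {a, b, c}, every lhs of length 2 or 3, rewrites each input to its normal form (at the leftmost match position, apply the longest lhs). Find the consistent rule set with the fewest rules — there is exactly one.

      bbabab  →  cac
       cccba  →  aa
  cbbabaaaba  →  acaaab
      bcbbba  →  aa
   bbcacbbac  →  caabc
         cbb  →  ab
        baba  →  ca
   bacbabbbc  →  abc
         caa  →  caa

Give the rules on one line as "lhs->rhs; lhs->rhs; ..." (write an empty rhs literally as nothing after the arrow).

  | bbabab => cabab => cabb => cac
  | cccba => ccba => cba => aa
  | cbbabaaaba => ababaaaba => abbaaaba => acaaaba => acaaab
  | bcbbba => babba => bbba => cba => aa

ba->b; bb->c; cb->a; cc->c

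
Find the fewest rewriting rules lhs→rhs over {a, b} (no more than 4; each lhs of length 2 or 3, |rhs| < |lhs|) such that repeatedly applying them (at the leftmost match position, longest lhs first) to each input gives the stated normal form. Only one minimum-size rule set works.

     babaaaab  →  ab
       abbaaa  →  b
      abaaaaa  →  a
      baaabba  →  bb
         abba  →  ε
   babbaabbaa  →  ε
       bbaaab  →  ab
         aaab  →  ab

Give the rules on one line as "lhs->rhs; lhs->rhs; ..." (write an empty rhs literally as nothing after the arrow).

  | babaaaab => baaaab => aaab => ab
  | abbaaa => baaa => aa => b
  | abaaaaa => aaaaa => aaa => a
  | baaabba => aabba => bbba => bb

aa->b; aaa->a; abb->b; ba->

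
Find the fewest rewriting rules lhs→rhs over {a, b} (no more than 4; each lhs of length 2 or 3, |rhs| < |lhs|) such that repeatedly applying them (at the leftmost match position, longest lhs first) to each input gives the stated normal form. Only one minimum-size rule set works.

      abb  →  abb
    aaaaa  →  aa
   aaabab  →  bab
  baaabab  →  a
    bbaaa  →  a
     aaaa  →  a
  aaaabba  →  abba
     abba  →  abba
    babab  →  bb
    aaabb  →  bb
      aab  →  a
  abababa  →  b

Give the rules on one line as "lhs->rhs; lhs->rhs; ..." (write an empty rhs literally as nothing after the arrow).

aaa->; aab->a; aba->; baa->a

  | abb
  | aaaaa => aa
  | aaabab => bab
  | baaabab => aabab => aab => a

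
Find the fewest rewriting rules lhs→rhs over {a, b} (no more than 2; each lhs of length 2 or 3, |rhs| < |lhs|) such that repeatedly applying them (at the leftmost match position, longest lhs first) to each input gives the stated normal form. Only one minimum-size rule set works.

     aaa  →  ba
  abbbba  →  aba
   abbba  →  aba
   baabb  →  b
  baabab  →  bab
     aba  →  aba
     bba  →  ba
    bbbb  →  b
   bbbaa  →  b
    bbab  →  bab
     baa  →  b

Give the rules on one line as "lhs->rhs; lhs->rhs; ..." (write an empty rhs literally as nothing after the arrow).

  | aaa => ba
  | abbbba => abbba => abba => aba
  | abbba => abba => aba
  | baabb => bbbb => bbb => bb => b

aa->b; bb->b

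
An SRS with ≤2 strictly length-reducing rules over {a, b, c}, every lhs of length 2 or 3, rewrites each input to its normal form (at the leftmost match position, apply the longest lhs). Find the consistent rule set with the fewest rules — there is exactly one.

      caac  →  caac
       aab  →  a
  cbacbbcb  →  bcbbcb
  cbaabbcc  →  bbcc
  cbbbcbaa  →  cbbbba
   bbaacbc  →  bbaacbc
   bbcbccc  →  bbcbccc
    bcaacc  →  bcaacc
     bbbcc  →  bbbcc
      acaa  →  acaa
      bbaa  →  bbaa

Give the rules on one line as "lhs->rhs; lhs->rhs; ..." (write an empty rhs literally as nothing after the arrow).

ab->; cba->b

  | caac
  | aab => a
  | cbacbbcb => bcbbcb
  | cbaabbcc => babbcc => bbcc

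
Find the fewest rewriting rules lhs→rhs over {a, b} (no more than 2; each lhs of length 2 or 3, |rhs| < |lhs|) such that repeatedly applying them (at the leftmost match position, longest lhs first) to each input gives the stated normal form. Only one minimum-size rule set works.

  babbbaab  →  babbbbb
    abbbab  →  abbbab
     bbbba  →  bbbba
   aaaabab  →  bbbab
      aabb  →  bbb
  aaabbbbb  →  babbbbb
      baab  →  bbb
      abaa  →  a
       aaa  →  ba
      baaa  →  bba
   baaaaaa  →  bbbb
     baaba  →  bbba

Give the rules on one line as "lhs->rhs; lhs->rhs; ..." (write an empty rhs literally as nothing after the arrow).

aa->b; aba->

  | babbbaab => babbbbb
  | abbbab
  | bbbba
  | aaaabab => baabab => bbbab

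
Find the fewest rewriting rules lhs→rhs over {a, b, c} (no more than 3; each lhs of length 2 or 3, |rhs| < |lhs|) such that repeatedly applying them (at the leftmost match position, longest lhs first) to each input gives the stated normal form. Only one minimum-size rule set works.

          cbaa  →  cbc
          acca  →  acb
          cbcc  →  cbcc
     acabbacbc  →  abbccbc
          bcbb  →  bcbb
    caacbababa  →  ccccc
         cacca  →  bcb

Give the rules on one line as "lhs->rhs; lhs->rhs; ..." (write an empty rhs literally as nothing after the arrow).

ba->c; baa->bc; ca->b

  | cbaa => cbc
  | acca => acb
  | cbcc
  | acabbacbc => abbbacbc => abbccbc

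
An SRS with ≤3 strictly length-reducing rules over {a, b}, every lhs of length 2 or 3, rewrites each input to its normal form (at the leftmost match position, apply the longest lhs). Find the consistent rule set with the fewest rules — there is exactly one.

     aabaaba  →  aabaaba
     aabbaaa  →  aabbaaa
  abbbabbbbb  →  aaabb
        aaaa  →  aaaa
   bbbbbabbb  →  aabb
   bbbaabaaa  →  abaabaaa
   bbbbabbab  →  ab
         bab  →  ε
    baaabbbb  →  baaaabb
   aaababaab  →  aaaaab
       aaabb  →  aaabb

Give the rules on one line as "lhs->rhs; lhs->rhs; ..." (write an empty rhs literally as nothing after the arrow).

bab->; bbb->ab

  | aabaaba
  | aabbaaa
  | abbbabbbbb => aababbbbb => aabbbb => aaabb
  | aaaa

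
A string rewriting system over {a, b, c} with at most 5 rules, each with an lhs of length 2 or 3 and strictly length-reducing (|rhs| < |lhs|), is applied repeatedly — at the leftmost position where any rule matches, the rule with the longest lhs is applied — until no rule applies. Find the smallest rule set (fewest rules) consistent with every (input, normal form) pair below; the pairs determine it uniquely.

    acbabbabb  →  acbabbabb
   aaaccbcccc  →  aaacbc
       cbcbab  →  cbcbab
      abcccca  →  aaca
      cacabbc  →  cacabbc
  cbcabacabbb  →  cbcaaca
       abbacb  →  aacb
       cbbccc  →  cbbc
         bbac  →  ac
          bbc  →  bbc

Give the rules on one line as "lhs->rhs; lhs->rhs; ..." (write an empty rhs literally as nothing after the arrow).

  | acbabbabb
  | aaaccbcccc => aaacbcccc => aaacbccc => aaacbcc => aaacbc
  | cbcbab
  | abcccca => aaccca => aacca => aaca

abc->aa; bac->ac; bbb->; cc->c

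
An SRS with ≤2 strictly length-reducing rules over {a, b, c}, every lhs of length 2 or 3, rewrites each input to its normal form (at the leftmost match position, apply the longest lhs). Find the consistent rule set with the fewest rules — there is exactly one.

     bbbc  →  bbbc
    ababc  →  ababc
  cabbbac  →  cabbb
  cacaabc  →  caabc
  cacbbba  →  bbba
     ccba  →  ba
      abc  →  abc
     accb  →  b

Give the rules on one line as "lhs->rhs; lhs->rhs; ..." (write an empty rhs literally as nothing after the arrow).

ac->; cb->b

  | bbbc
  | ababc
  | cabbbac => cabbb
  | cacaabc => caabc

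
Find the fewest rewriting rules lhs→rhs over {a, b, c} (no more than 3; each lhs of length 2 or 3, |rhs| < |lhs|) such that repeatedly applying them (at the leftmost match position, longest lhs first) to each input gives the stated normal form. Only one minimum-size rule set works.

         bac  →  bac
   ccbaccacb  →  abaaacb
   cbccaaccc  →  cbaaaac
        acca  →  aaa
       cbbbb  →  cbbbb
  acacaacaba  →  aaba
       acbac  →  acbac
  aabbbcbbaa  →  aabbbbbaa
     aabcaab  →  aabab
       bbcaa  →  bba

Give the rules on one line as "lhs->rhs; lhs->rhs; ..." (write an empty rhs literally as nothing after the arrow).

  | bac
  | ccbaccacb => abaccacb => abaaacb
  | cbccaaccc => cbaaaccc => cbaaaac
  | acca => aaa

bcb->bb; ca->; cc->a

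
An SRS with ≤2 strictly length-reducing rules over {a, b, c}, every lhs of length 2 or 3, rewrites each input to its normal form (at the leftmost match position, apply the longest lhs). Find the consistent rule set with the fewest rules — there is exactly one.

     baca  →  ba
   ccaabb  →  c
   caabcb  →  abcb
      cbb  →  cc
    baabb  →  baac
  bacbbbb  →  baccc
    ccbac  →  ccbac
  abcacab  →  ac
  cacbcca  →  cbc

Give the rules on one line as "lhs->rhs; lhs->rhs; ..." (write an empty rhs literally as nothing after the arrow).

  | baca => ba
  | ccaabb => cabb => bb => c
  | caabcb => abcb
  | cbb => cc

bb->c; ca->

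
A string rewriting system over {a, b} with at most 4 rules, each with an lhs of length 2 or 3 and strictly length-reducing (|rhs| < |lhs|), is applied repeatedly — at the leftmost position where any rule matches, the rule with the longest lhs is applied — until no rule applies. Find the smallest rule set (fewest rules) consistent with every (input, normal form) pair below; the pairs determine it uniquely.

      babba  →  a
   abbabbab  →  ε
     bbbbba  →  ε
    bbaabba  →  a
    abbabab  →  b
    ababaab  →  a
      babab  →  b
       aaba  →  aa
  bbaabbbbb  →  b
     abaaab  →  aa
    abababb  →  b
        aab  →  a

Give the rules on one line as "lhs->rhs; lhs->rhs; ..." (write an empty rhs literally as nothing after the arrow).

ab->; ba->; bb->

  | babba => bba => a
  | abbabbab => babbab => bbab => ab => ε
  | bbbbba => bbba => ba => ε
  | bbaabba => aabba => aba => a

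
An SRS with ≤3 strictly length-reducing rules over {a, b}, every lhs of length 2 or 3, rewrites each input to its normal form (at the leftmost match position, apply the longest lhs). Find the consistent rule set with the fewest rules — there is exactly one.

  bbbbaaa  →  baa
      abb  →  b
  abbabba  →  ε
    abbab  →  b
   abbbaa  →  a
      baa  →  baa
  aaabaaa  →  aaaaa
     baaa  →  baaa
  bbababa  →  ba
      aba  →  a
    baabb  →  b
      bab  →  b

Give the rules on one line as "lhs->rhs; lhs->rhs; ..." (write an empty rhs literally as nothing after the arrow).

ab->; bba->ab

  | bbbbaaa => bbabaa => abbaa => baa
  | abb => b
  | abbabba => babba => bba => ab => ε
  | abbab => bab => b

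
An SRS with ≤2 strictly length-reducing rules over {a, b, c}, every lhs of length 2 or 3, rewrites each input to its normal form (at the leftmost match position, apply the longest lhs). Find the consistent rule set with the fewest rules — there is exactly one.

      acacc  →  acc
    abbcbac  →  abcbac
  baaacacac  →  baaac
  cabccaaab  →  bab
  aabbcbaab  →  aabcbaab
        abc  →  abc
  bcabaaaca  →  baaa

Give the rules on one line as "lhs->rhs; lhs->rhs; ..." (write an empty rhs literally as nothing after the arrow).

  | acacc => acc
  | abbcbac => abcbac
  | baaacacac => baaacac => baaac
  | cabccaaab => bccaaab => bcaab => bab

bb->b; ca->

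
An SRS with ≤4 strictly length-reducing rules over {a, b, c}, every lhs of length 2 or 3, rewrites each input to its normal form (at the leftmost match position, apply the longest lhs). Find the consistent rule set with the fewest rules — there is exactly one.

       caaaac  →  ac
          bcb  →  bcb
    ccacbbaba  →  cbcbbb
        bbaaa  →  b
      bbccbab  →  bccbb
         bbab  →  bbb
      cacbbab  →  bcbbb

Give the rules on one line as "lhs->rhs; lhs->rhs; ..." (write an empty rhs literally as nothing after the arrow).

ba->b; baa->; bbc->bc; ca->b

  | caaaac => baaac => ac
  | bcb
  | ccacbbaba => cbcbbaba => cbcbbba => cbcbbb
  | bbaaa => ba => b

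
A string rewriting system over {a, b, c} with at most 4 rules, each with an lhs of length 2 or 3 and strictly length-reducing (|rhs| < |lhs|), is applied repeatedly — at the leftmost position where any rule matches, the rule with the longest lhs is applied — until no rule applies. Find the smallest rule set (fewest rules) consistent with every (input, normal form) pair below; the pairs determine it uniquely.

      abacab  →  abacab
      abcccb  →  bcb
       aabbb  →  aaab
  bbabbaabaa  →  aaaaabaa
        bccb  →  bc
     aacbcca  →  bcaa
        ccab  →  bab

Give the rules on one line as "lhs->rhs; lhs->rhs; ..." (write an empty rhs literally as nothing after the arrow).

  | abacab
  | abcccb => abbcb => aacb => bcb
  | aabbb => aaab
  | bbabbaabaa => aabbaabaa => aaaaabaa

aac->bc; bb->a; cc->b; ccb->c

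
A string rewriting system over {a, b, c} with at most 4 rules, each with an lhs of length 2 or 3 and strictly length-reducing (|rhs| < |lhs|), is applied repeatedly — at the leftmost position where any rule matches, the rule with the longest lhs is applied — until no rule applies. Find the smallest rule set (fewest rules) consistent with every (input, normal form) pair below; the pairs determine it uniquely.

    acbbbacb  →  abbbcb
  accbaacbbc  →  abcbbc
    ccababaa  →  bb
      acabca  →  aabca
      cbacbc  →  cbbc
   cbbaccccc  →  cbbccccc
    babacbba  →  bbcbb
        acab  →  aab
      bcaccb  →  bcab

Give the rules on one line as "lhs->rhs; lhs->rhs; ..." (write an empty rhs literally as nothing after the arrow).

ac->a; ba->b; cbc->cb; cca->

  | acbbbacb => abbbacb => abbbcb
  | accbaacbbc => acbaacbbc => abaacbbc => abacbbc => abcbbc
  | ccababaa => babaa => bbaa => bba => bb
  | acabca => aabca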